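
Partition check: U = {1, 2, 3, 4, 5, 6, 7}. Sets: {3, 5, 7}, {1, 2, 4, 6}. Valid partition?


A partition requires: (1) non-empty parts, (2) pairwise disjoint, (3) union = U
Parts: {3, 5, 7}, {1, 2, 4, 6}
Union of parts: {1, 2, 3, 4, 5, 6, 7}
U = {1, 2, 3, 4, 5, 6, 7}
All non-empty? True
Pairwise disjoint? True
Covers U? True

Yes, valid partition


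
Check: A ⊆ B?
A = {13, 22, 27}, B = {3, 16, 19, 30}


A ⊆ B means every element of A is in B.
Elements in A not in B: {13, 22, 27}
So A ⊄ B.

No, A ⊄ B


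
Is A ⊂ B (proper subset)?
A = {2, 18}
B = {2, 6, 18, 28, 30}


A ⊂ B requires: A ⊆ B AND A ≠ B.
A ⊆ B? Yes
A = B? No
A ⊂ B: Yes (A is a proper subset of B)

Yes, A ⊂ B


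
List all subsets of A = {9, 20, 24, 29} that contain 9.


A subset of A contains 9 iff the remaining 3 elements form any subset of A \ {9}.
Count: 2^(n-1) = 2^3 = 8
Subsets containing 9: {9}, {9, 20}, {9, 24}, {9, 29}, {9, 20, 24}, {9, 20, 29}, {9, 24, 29}, {9, 20, 24, 29}

Subsets containing 9 (8 total): {9}, {9, 20}, {9, 24}, {9, 29}, {9, 20, 24}, {9, 20, 29}, {9, 24, 29}, {9, 20, 24, 29}


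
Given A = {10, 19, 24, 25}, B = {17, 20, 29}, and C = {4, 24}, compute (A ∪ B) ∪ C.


A ∪ B = {10, 17, 19, 20, 24, 25, 29}
(A ∪ B) ∪ C = {4, 10, 17, 19, 20, 24, 25, 29}

A ∪ B ∪ C = {4, 10, 17, 19, 20, 24, 25, 29}


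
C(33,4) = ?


C(n,k) = n! / (k!(n-k)!)
C(33,4) = 33! / (4!29!)
= 40920

C(33,4) = 40920


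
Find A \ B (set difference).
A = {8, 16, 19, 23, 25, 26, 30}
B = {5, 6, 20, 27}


A \ B = elements in A but not in B
A = {8, 16, 19, 23, 25, 26, 30}
B = {5, 6, 20, 27}
Remove from A any elements in B
A \ B = {8, 16, 19, 23, 25, 26, 30}

A \ B = {8, 16, 19, 23, 25, 26, 30}


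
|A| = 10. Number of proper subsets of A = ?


Total subsets = 2^n = 2^10 = 1024
Proper subsets exclude the set itself: 2^n - 1
= 1024 - 1
= 1023

Number of proper subsets = 1023


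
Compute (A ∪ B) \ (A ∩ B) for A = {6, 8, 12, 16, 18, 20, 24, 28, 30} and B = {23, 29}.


A △ B = (A \ B) ∪ (B \ A) = elements in exactly one of A or B
A \ B = {6, 8, 12, 16, 18, 20, 24, 28, 30}
B \ A = {23, 29}
A △ B = {6, 8, 12, 16, 18, 20, 23, 24, 28, 29, 30}

A △ B = {6, 8, 12, 16, 18, 20, 23, 24, 28, 29, 30}


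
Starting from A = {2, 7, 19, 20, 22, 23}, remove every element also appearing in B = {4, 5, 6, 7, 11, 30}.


A \ B = elements in A but not in B
A = {2, 7, 19, 20, 22, 23}
B = {4, 5, 6, 7, 11, 30}
Remove from A any elements in B
A \ B = {2, 19, 20, 22, 23}

A \ B = {2, 19, 20, 22, 23}


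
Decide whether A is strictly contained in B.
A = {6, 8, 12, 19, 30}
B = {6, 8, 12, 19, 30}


A ⊂ B requires: A ⊆ B AND A ≠ B.
A ⊆ B? Yes
A = B? Yes
A = B, so A is not a PROPER subset.

No, A is not a proper subset of B


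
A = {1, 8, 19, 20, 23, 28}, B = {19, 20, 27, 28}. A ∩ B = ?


A ∩ B = elements in both A and B
A = {1, 8, 19, 20, 23, 28}
B = {19, 20, 27, 28}
A ∩ B = {19, 20, 28}

A ∩ B = {19, 20, 28}


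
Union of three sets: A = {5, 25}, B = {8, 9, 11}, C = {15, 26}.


A ∪ B = {5, 8, 9, 11, 25}
(A ∪ B) ∪ C = {5, 8, 9, 11, 15, 25, 26}

A ∪ B ∪ C = {5, 8, 9, 11, 15, 25, 26}


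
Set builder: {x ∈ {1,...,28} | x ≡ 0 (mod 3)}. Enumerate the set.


Checking each candidate:
Condition: x in {1,...,28} with x ≡ 0 (mod 3)
Result = {3, 6, 9, 12, 15, 18, 21, 24, 27}

{3, 6, 9, 12, 15, 18, 21, 24, 27}


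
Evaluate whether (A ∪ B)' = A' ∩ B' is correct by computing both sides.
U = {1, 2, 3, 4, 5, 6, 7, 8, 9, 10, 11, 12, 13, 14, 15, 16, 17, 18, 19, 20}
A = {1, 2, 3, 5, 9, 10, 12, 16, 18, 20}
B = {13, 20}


LHS: A ∪ B = {1, 2, 3, 5, 9, 10, 12, 13, 16, 18, 20}
(A ∪ B)' = U \ (A ∪ B) = {4, 6, 7, 8, 11, 14, 15, 17, 19}
A' = {4, 6, 7, 8, 11, 13, 14, 15, 17, 19}, B' = {1, 2, 3, 4, 5, 6, 7, 8, 9, 10, 11, 12, 14, 15, 16, 17, 18, 19}
Claimed RHS: A' ∩ B' = {4, 6, 7, 8, 11, 14, 15, 17, 19}
Identity is VALID: LHS = RHS = {4, 6, 7, 8, 11, 14, 15, 17, 19} ✓

Identity is valid. (A ∪ B)' = A' ∩ B' = {4, 6, 7, 8, 11, 14, 15, 17, 19}


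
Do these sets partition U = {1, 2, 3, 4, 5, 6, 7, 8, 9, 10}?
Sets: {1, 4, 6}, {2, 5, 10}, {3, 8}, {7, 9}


A partition requires: (1) non-empty parts, (2) pairwise disjoint, (3) union = U
Parts: {1, 4, 6}, {2, 5, 10}, {3, 8}, {7, 9}
Union of parts: {1, 2, 3, 4, 5, 6, 7, 8, 9, 10}
U = {1, 2, 3, 4, 5, 6, 7, 8, 9, 10}
All non-empty? True
Pairwise disjoint? True
Covers U? True

Yes, valid partition


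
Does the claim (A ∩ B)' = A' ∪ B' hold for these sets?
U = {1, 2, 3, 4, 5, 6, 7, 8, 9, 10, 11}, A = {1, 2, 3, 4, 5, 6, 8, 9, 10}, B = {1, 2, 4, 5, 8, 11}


LHS: A ∩ B = {1, 2, 4, 5, 8}
(A ∩ B)' = U \ (A ∩ B) = {3, 6, 7, 9, 10, 11}
A' = {7, 11}, B' = {3, 6, 7, 9, 10}
Claimed RHS: A' ∪ B' = {3, 6, 7, 9, 10, 11}
Identity is VALID: LHS = RHS = {3, 6, 7, 9, 10, 11} ✓

Identity is valid. (A ∩ B)' = A' ∪ B' = {3, 6, 7, 9, 10, 11}


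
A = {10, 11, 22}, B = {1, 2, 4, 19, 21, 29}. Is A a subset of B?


A ⊆ B means every element of A is in B.
Elements in A not in B: {10, 11, 22}
So A ⊄ B.

No, A ⊄ B


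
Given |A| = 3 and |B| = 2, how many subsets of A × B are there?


A relation from A to B is any subset of A × B.
|A × B| = 3 × 2 = 6
# relations = 2^|A × B| = 2^6 = 64

Number of relations = 64


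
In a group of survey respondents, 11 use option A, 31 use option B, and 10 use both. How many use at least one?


|A ∪ B| = |A| + |B| - |A ∩ B|
= 11 + 31 - 10
= 32

|A ∪ B| = 32


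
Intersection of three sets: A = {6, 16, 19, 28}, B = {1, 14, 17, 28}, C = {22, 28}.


A ∩ B = {28}
(A ∩ B) ∩ C = {28}

A ∩ B ∩ C = {28}


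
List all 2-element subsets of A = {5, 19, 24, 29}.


|A| = 4, so A has C(4,2) = 6 subsets of size 2.
Enumerate by choosing 2 elements from A at a time:
{5, 19}, {5, 24}, {5, 29}, {19, 24}, {19, 29}, {24, 29}

2-element subsets (6 total): {5, 19}, {5, 24}, {5, 29}, {19, 24}, {19, 29}, {24, 29}


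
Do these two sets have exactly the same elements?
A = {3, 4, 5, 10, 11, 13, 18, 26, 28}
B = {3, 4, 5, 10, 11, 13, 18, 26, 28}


Two sets are equal iff they have exactly the same elements.
A = {3, 4, 5, 10, 11, 13, 18, 26, 28}
B = {3, 4, 5, 10, 11, 13, 18, 26, 28}
Same elements → A = B

Yes, A = B


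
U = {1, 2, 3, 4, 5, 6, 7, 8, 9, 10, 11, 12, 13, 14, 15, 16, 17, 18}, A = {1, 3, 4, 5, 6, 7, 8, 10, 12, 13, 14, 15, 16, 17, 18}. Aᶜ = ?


Aᶜ = U \ A = elements in U but not in A
U = {1, 2, 3, 4, 5, 6, 7, 8, 9, 10, 11, 12, 13, 14, 15, 16, 17, 18}
A = {1, 3, 4, 5, 6, 7, 8, 10, 12, 13, 14, 15, 16, 17, 18}
Aᶜ = {2, 9, 11}

Aᶜ = {2, 9, 11}


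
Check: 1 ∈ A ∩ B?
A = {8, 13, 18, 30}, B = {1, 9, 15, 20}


A = {8, 13, 18, 30}, B = {1, 9, 15, 20}
A ∩ B = elements in both A and B
A ∩ B = ∅
Checking if 1 ∈ A ∩ B
1 is not in A ∩ B → False

1 ∉ A ∩ B


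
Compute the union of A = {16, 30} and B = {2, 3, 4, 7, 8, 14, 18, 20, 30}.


A ∪ B = all elements in A or B (or both)
A = {16, 30}
B = {2, 3, 4, 7, 8, 14, 18, 20, 30}
A ∪ B = {2, 3, 4, 7, 8, 14, 16, 18, 20, 30}

A ∪ B = {2, 3, 4, 7, 8, 14, 16, 18, 20, 30}


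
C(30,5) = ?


C(n,k) = n! / (k!(n-k)!)
C(30,5) = 30! / (5!25!)
= 142506

C(30,5) = 142506


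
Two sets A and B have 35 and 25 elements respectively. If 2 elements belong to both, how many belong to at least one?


|A ∪ B| = |A| + |B| - |A ∩ B|
= 35 + 25 - 2
= 58

|A ∪ B| = 58


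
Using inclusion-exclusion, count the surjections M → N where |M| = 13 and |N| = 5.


n = |M| = 13, k = |N| = 5. Surjections via inclusion-exclusion:
S(n,k) = Σ(-1)^i × C(k,i) × (k-i)^n, i=0 to k
i=0: (-1)^0×C(5,0)×5^13 = 1220703125
i=1: (-1)^1×C(5,1)×4^13 = -335544320
i=2: (-1)^2×C(5,2)×3^13 = 15943230
i=3: (-1)^3×C(5,3)×2^13 = -81920
i=4: (-1)^4×C(5,4)×1^13 = 5
i=5: (-1)^5×C(5,5)×0^13 = 0
Total = 901020120

Number of surjections = 901020120


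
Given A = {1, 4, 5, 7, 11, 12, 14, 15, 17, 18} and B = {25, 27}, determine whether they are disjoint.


Disjoint means A ∩ B = ∅.
A ∩ B = ∅
A ∩ B = ∅, so A and B are disjoint.

Yes, A and B are disjoint


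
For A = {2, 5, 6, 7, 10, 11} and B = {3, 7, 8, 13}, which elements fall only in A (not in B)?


A = {2, 5, 6, 7, 10, 11}
B = {3, 7, 8, 13}
Region: only in A (not in B)
Elements: {2, 5, 6, 10, 11}

Elements only in A (not in B): {2, 5, 6, 10, 11}


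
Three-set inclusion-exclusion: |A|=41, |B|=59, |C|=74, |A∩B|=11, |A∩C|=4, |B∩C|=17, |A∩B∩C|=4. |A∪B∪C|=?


|A∪B∪C| = |A|+|B|+|C| - |A∩B|-|A∩C|-|B∩C| + |A∩B∩C|
= 41+59+74 - 11-4-17 + 4
= 174 - 32 + 4
= 146

|A ∪ B ∪ C| = 146


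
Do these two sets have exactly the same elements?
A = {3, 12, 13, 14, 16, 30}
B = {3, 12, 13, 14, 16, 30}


Two sets are equal iff they have exactly the same elements.
A = {3, 12, 13, 14, 16, 30}
B = {3, 12, 13, 14, 16, 30}
Same elements → A = B

Yes, A = B


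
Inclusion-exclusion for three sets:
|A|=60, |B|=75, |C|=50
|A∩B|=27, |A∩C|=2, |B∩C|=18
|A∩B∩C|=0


|A∪B∪C| = |A|+|B|+|C| - |A∩B|-|A∩C|-|B∩C| + |A∩B∩C|
= 60+75+50 - 27-2-18 + 0
= 185 - 47 + 0
= 138

|A ∪ B ∪ C| = 138


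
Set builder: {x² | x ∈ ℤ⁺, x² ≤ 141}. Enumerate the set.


Checking each candidate:
Condition: positive perfect squares ≤ 141
Result = {1, 4, 9, 16, 25, 36, 49, 64, 81, 100, 121}

{1, 4, 9, 16, 25, 36, 49, 64, 81, 100, 121}


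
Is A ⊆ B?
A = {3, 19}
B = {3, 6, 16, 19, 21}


A ⊆ B means every element of A is in B.
All elements of A are in B.
So A ⊆ B.

Yes, A ⊆ B


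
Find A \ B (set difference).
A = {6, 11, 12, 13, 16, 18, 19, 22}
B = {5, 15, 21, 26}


A \ B = elements in A but not in B
A = {6, 11, 12, 13, 16, 18, 19, 22}
B = {5, 15, 21, 26}
Remove from A any elements in B
A \ B = {6, 11, 12, 13, 16, 18, 19, 22}

A \ B = {6, 11, 12, 13, 16, 18, 19, 22}


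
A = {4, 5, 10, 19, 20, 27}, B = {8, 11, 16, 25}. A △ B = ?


A △ B = (A \ B) ∪ (B \ A) = elements in exactly one of A or B
A \ B = {4, 5, 10, 19, 20, 27}
B \ A = {8, 11, 16, 25}
A △ B = {4, 5, 8, 10, 11, 16, 19, 20, 25, 27}

A △ B = {4, 5, 8, 10, 11, 16, 19, 20, 25, 27}


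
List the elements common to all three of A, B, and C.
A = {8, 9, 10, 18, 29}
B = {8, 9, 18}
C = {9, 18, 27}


A ∩ B = {8, 9, 18}
(A ∩ B) ∩ C = {9, 18}

A ∩ B ∩ C = {9, 18}


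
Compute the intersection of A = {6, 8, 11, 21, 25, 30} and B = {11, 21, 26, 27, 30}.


A ∩ B = elements in both A and B
A = {6, 8, 11, 21, 25, 30}
B = {11, 21, 26, 27, 30}
A ∩ B = {11, 21, 30}

A ∩ B = {11, 21, 30}


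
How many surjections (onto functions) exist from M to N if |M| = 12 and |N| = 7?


n = |M| = 12, k = |N| = 7. Surjections via inclusion-exclusion:
S(n,k) = Σ(-1)^i × C(k,i) × (k-i)^n, i=0 to k
i=0: (-1)^0×C(7,0)×7^12 = 13841287201
i=1: (-1)^1×C(7,1)×6^12 = -15237476352
i=2: (-1)^2×C(7,2)×5^12 = 5126953125
i=3: (-1)^3×C(7,3)×4^12 = -587202560
i=4: (-1)^4×C(7,4)×3^12 = 18600435
i=5: (-1)^5×C(7,5)×2^12 = -86016
i=6: (-1)^6×C(7,6)×1^12 = 7
i=7: (-1)^7×C(7,7)×0^12 = 0
Total = 3162075840

Number of surjections = 3162075840


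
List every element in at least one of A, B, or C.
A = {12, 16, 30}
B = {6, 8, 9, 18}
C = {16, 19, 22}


A ∪ B = {6, 8, 9, 12, 16, 18, 30}
(A ∪ B) ∪ C = {6, 8, 9, 12, 16, 18, 19, 22, 30}

A ∪ B ∪ C = {6, 8, 9, 12, 16, 18, 19, 22, 30}


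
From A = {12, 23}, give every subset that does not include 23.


A subset of A that omits 23 is a subset of A \ {23}, so there are 2^(n-1) = 2^1 = 2 of them.
Subsets excluding 23: ∅, {12}

Subsets excluding 23 (2 total): ∅, {12}


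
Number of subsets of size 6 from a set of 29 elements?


C(n,k) = n! / (k!(n-k)!)
C(29,6) = 29! / (6!23!)
= 475020

C(29,6) = 475020


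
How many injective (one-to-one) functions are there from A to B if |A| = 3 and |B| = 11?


An injection sends each of |A| = 3 inputs to a distinct output in B.
# injections = |B|·(|B|-1)·…·(|B|-|A|+1) = 11! / (11 - 3)!
= 11 × 10 × 9
= 990

Number of injections = 990


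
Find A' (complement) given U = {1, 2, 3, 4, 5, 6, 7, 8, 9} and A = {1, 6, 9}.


Aᶜ = U \ A = elements in U but not in A
U = {1, 2, 3, 4, 5, 6, 7, 8, 9}
A = {1, 6, 9}
Aᶜ = {2, 3, 4, 5, 7, 8}

Aᶜ = {2, 3, 4, 5, 7, 8}


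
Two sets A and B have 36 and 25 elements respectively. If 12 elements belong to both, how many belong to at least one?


|A ∪ B| = |A| + |B| - |A ∩ B|
= 36 + 25 - 12
= 49

|A ∪ B| = 49


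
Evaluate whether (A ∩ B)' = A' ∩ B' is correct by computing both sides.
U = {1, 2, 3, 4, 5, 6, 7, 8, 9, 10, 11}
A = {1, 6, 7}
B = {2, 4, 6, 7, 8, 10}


LHS: A ∩ B = {6, 7}
(A ∩ B)' = U \ (A ∩ B) = {1, 2, 3, 4, 5, 8, 9, 10, 11}
A' = {2, 3, 4, 5, 8, 9, 10, 11}, B' = {1, 3, 5, 9, 11}
Claimed RHS: A' ∩ B' = {3, 5, 9, 11}
Identity is INVALID: LHS = {1, 2, 3, 4, 5, 8, 9, 10, 11} but the RHS claimed here equals {3, 5, 9, 11}. The correct form is (A ∩ B)' = A' ∪ B'.

Identity is invalid: (A ∩ B)' = {1, 2, 3, 4, 5, 8, 9, 10, 11} but A' ∩ B' = {3, 5, 9, 11}. The correct De Morgan law is (A ∩ B)' = A' ∪ B'.


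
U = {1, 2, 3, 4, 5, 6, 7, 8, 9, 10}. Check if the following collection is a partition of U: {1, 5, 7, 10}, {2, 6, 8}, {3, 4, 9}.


A partition requires: (1) non-empty parts, (2) pairwise disjoint, (3) union = U
Parts: {1, 5, 7, 10}, {2, 6, 8}, {3, 4, 9}
Union of parts: {1, 2, 3, 4, 5, 6, 7, 8, 9, 10}
U = {1, 2, 3, 4, 5, 6, 7, 8, 9, 10}
All non-empty? True
Pairwise disjoint? True
Covers U? True

Yes, valid partition


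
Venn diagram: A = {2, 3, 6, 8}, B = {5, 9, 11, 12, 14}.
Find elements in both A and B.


A = {2, 3, 6, 8}
B = {5, 9, 11, 12, 14}
Region: in both A and B
Elements: ∅

Elements in both A and B: ∅


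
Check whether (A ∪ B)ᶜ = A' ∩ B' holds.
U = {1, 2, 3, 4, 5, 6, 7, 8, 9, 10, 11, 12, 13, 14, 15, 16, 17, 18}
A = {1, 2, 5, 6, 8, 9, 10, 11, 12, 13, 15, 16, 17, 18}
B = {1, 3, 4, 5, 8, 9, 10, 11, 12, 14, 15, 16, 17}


LHS: A ∪ B = {1, 2, 3, 4, 5, 6, 8, 9, 10, 11, 12, 13, 14, 15, 16, 17, 18}
(A ∪ B)' = U \ (A ∪ B) = {7}
A' = {3, 4, 7, 14}, B' = {2, 6, 7, 13, 18}
Claimed RHS: A' ∩ B' = {7}
Identity is VALID: LHS = RHS = {7} ✓

Identity is valid. (A ∪ B)' = A' ∩ B' = {7}


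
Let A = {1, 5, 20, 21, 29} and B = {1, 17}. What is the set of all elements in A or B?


A ∪ B = all elements in A or B (or both)
A = {1, 5, 20, 21, 29}
B = {1, 17}
A ∪ B = {1, 5, 17, 20, 21, 29}

A ∪ B = {1, 5, 17, 20, 21, 29}


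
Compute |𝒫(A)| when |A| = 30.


Number of subsets = 2^n
= 2^30
= 1073741824

|P(A)| = 1073741824


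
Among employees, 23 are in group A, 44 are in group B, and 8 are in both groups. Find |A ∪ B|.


|A ∪ B| = |A| + |B| - |A ∩ B|
= 23 + 44 - 8
= 59

|A ∪ B| = 59


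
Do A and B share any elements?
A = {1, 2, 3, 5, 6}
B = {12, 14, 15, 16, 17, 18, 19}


Disjoint means A ∩ B = ∅.
A ∩ B = ∅
A ∩ B = ∅, so A and B are disjoint.

No — A and B share no elements (A ∩ B = ∅), so they are disjoint


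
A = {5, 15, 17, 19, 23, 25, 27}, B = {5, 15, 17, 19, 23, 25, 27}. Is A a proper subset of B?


A ⊂ B requires: A ⊆ B AND A ≠ B.
A ⊆ B? Yes
A = B? Yes
A = B, so A is not a PROPER subset.

No, A is not a proper subset of B


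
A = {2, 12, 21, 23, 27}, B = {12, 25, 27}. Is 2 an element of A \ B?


A = {2, 12, 21, 23, 27}, B = {12, 25, 27}
A \ B = elements in A but not in B
A \ B = {2, 21, 23}
Checking if 2 ∈ A \ B
2 is in A \ B → True

2 ∈ A \ B


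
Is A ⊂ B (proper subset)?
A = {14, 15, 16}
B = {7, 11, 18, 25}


A ⊂ B requires: A ⊆ B AND A ≠ B.
A ⊆ B? No
A ⊄ B, so A is not a proper subset.

No, A is not a proper subset of B


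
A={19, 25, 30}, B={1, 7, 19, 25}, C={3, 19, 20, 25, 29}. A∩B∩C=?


A ∩ B = {19, 25}
(A ∩ B) ∩ C = {19, 25}

A ∩ B ∩ C = {19, 25}


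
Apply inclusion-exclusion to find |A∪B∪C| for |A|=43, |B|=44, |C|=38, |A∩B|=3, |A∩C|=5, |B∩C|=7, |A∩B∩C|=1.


|A∪B∪C| = |A|+|B|+|C| - |A∩B|-|A∩C|-|B∩C| + |A∩B∩C|
= 43+44+38 - 3-5-7 + 1
= 125 - 15 + 1
= 111

|A ∪ B ∪ C| = 111


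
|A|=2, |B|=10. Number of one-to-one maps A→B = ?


An injection sends each of |A| = 2 inputs to a distinct output in B.
# injections = |B|·(|B|-1)·…·(|B|-|A|+1) = 10! / (10 - 2)!
= 10 × 9
= 90

Number of injections = 90


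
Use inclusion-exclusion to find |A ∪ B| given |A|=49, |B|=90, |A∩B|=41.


|A ∪ B| = |A| + |B| - |A ∩ B|
= 49 + 90 - 41
= 98

|A ∪ B| = 98


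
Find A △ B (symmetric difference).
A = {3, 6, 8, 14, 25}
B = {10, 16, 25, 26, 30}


A △ B = (A \ B) ∪ (B \ A) = elements in exactly one of A or B
A \ B = {3, 6, 8, 14}
B \ A = {10, 16, 26, 30}
A △ B = {3, 6, 8, 10, 14, 16, 26, 30}

A △ B = {3, 6, 8, 10, 14, 16, 26, 30}


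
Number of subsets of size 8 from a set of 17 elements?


C(n,k) = n! / (k!(n-k)!)
C(17,8) = 17! / (8!9!)
= 24310

C(17,8) = 24310


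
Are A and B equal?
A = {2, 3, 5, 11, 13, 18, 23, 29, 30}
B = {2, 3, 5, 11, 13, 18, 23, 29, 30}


Two sets are equal iff they have exactly the same elements.
A = {2, 3, 5, 11, 13, 18, 23, 29, 30}
B = {2, 3, 5, 11, 13, 18, 23, 29, 30}
Same elements → A = B

Yes, A = B


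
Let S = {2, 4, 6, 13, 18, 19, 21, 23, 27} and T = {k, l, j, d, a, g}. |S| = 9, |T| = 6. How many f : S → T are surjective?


n = |S| = 9, k = |T| = 6. Surjections via inclusion-exclusion:
S(n,k) = Σ(-1)^i × C(k,i) × (k-i)^n, i=0 to k
i=0: (-1)^0×C(6,0)×6^9 = 10077696
i=1: (-1)^1×C(6,1)×5^9 = -11718750
i=2: (-1)^2×C(6,2)×4^9 = 3932160
i=3: (-1)^3×C(6,3)×3^9 = -393660
i=4: (-1)^4×C(6,4)×2^9 = 7680
i=5: (-1)^5×C(6,5)×1^9 = -6
i=6: (-1)^6×C(6,6)×0^9 = 0
Total = 1905120

Number of surjections = 1905120


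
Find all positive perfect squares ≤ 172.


Checking each candidate:
Condition: positive perfect squares ≤ 172
Result = {1, 4, 9, 16, 25, 36, 49, 64, 81, 100, 121, 144, 169}

{1, 4, 9, 16, 25, 36, 49, 64, 81, 100, 121, 144, 169}


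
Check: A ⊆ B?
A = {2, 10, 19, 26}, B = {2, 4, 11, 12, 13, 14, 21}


A ⊆ B means every element of A is in B.
Elements in A not in B: {10, 19, 26}
So A ⊄ B.

No, A ⊄ B


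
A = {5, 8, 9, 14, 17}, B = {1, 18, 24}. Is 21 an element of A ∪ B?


A = {5, 8, 9, 14, 17}, B = {1, 18, 24}
A ∪ B = all elements in A or B
A ∪ B = {1, 5, 8, 9, 14, 17, 18, 24}
Checking if 21 ∈ A ∪ B
21 is not in A ∪ B → False

21 ∉ A ∪ B


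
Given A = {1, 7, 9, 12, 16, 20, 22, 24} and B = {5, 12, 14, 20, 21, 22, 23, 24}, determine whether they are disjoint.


Disjoint means A ∩ B = ∅.
A ∩ B = {12, 20, 22, 24}
A ∩ B ≠ ∅, so A and B are NOT disjoint.

No, A and B are not disjoint (A ∩ B = {12, 20, 22, 24})


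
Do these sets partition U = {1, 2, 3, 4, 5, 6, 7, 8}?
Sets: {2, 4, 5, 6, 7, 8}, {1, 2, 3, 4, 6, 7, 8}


A partition requires: (1) non-empty parts, (2) pairwise disjoint, (3) union = U
Parts: {2, 4, 5, 6, 7, 8}, {1, 2, 3, 4, 6, 7, 8}
Union of parts: {1, 2, 3, 4, 5, 6, 7, 8}
U = {1, 2, 3, 4, 5, 6, 7, 8}
All non-empty? True
Pairwise disjoint? False
Covers U? True

No, not a valid partition


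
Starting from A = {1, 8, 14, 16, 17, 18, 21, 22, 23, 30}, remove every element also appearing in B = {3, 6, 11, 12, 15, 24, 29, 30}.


A \ B = elements in A but not in B
A = {1, 8, 14, 16, 17, 18, 21, 22, 23, 30}
B = {3, 6, 11, 12, 15, 24, 29, 30}
Remove from A any elements in B
A \ B = {1, 8, 14, 16, 17, 18, 21, 22, 23}

A \ B = {1, 8, 14, 16, 17, 18, 21, 22, 23}


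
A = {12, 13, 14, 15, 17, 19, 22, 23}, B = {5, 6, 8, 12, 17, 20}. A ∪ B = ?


A ∪ B = all elements in A or B (or both)
A = {12, 13, 14, 15, 17, 19, 22, 23}
B = {5, 6, 8, 12, 17, 20}
A ∪ B = {5, 6, 8, 12, 13, 14, 15, 17, 19, 20, 22, 23}

A ∪ B = {5, 6, 8, 12, 13, 14, 15, 17, 19, 20, 22, 23}


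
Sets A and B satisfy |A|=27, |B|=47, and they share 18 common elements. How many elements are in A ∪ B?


|A ∪ B| = |A| + |B| - |A ∩ B|
= 27 + 47 - 18
= 56

|A ∪ B| = 56


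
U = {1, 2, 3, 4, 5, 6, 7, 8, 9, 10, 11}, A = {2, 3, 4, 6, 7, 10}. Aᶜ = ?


Aᶜ = U \ A = elements in U but not in A
U = {1, 2, 3, 4, 5, 6, 7, 8, 9, 10, 11}
A = {2, 3, 4, 6, 7, 10}
Aᶜ = {1, 5, 8, 9, 11}

Aᶜ = {1, 5, 8, 9, 11}


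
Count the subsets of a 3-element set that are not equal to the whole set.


Total subsets = 2^n = 2^3 = 8
Proper subsets exclude the set itself: 2^n - 1
= 8 - 1
= 7

Number of proper subsets = 7


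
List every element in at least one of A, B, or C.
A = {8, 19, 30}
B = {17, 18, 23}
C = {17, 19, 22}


A ∪ B = {8, 17, 18, 19, 23, 30}
(A ∪ B) ∪ C = {8, 17, 18, 19, 22, 23, 30}

A ∪ B ∪ C = {8, 17, 18, 19, 22, 23, 30}


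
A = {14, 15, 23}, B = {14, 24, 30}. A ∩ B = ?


A ∩ B = elements in both A and B
A = {14, 15, 23}
B = {14, 24, 30}
A ∩ B = {14}

A ∩ B = {14}


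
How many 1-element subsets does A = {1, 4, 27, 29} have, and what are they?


|A| = 4, so A has C(4,1) = 4 subsets of size 1.
Enumerate by choosing 1 elements from A at a time:
{1}, {4}, {27}, {29}

1-element subsets (4 total): {1}, {4}, {27}, {29}


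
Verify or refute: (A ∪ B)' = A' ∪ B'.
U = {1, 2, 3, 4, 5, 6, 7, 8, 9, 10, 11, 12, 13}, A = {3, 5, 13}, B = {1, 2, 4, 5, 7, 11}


LHS: A ∪ B = {1, 2, 3, 4, 5, 7, 11, 13}
(A ∪ B)' = U \ (A ∪ B) = {6, 8, 9, 10, 12}
A' = {1, 2, 4, 6, 7, 8, 9, 10, 11, 12}, B' = {3, 6, 8, 9, 10, 12, 13}
Claimed RHS: A' ∪ B' = {1, 2, 3, 4, 6, 7, 8, 9, 10, 11, 12, 13}
Identity is INVALID: LHS = {6, 8, 9, 10, 12} but the RHS claimed here equals {1, 2, 3, 4, 6, 7, 8, 9, 10, 11, 12, 13}. The correct form is (A ∪ B)' = A' ∩ B'.

Identity is invalid: (A ∪ B)' = {6, 8, 9, 10, 12} but A' ∪ B' = {1, 2, 3, 4, 6, 7, 8, 9, 10, 11, 12, 13}. The correct De Morgan law is (A ∪ B)' = A' ∩ B'.


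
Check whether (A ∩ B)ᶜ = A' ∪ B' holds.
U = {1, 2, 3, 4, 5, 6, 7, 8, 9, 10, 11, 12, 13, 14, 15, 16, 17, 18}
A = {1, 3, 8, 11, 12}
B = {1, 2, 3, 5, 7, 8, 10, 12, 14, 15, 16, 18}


LHS: A ∩ B = {1, 3, 8, 12}
(A ∩ B)' = U \ (A ∩ B) = {2, 4, 5, 6, 7, 9, 10, 11, 13, 14, 15, 16, 17, 18}
A' = {2, 4, 5, 6, 7, 9, 10, 13, 14, 15, 16, 17, 18}, B' = {4, 6, 9, 11, 13, 17}
Claimed RHS: A' ∪ B' = {2, 4, 5, 6, 7, 9, 10, 11, 13, 14, 15, 16, 17, 18}
Identity is VALID: LHS = RHS = {2, 4, 5, 6, 7, 9, 10, 11, 13, 14, 15, 16, 17, 18} ✓

Identity is valid. (A ∩ B)' = A' ∪ B' = {2, 4, 5, 6, 7, 9, 10, 11, 13, 14, 15, 16, 17, 18}


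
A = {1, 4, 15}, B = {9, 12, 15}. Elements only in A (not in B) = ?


A = {1, 4, 15}
B = {9, 12, 15}
Region: only in A (not in B)
Elements: {1, 4}

Elements only in A (not in B): {1, 4}


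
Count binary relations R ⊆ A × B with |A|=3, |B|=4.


A relation from A to B is any subset of A × B.
|A × B| = 3 × 4 = 12
# relations = 2^|A × B| = 2^12 = 4096

Number of relations = 4096


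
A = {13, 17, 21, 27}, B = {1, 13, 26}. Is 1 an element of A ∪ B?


A = {13, 17, 21, 27}, B = {1, 13, 26}
A ∪ B = all elements in A or B
A ∪ B = {1, 13, 17, 21, 26, 27}
Checking if 1 ∈ A ∪ B
1 is in A ∪ B → True

1 ∈ A ∪ B


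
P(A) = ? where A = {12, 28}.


|A| = 2, so |P(A)| = 2^2 = 4
Enumerate subsets by cardinality (0 to 2):
∅, {12}, {28}, {12, 28}

P(A) has 4 subsets: ∅, {12}, {28}, {12, 28}


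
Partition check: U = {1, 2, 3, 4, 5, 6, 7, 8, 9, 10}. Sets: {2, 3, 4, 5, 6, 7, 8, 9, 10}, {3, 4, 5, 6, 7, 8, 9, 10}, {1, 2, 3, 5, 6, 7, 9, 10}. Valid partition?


A partition requires: (1) non-empty parts, (2) pairwise disjoint, (3) union = U
Parts: {2, 3, 4, 5, 6, 7, 8, 9, 10}, {3, 4, 5, 6, 7, 8, 9, 10}, {1, 2, 3, 5, 6, 7, 9, 10}
Union of parts: {1, 2, 3, 4, 5, 6, 7, 8, 9, 10}
U = {1, 2, 3, 4, 5, 6, 7, 8, 9, 10}
All non-empty? True
Pairwise disjoint? False
Covers U? True

No, not a valid partition


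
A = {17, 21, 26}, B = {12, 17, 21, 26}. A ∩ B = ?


A ∩ B = elements in both A and B
A = {17, 21, 26}
B = {12, 17, 21, 26}
A ∩ B = {17, 21, 26}

A ∩ B = {17, 21, 26}


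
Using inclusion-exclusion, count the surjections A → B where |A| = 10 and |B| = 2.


n = |A| = 10, k = |B| = 2. Surjections via inclusion-exclusion:
S(n,k) = Σ(-1)^i × C(k,i) × (k-i)^n, i=0 to k
i=0: (-1)^0×C(2,0)×2^10 = 1024
i=1: (-1)^1×C(2,1)×1^10 = -2
i=2: (-1)^2×C(2,2)×0^10 = 0
Total = 1022

Number of surjections = 1022


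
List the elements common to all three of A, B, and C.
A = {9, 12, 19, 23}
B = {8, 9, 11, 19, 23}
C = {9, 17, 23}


A ∩ B = {9, 19, 23}
(A ∩ B) ∩ C = {9, 23}

A ∩ B ∩ C = {9, 23}


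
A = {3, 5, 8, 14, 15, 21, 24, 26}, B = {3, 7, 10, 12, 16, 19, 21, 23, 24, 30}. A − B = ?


A \ B = elements in A but not in B
A = {3, 5, 8, 14, 15, 21, 24, 26}
B = {3, 7, 10, 12, 16, 19, 21, 23, 24, 30}
Remove from A any elements in B
A \ B = {5, 8, 14, 15, 26}

A \ B = {5, 8, 14, 15, 26}


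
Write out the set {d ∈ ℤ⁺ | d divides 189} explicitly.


Checking each candidate:
Condition: positive divisors of 189
Result = {1, 3, 7, 9, 21, 27, 63, 189}

{1, 3, 7, 9, 21, 27, 63, 189}


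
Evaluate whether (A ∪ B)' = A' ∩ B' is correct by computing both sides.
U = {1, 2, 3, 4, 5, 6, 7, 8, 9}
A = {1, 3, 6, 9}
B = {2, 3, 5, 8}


LHS: A ∪ B = {1, 2, 3, 5, 6, 8, 9}
(A ∪ B)' = U \ (A ∪ B) = {4, 7}
A' = {2, 4, 5, 7, 8}, B' = {1, 4, 6, 7, 9}
Claimed RHS: A' ∩ B' = {4, 7}
Identity is VALID: LHS = RHS = {4, 7} ✓

Identity is valid. (A ∪ B)' = A' ∩ B' = {4, 7}


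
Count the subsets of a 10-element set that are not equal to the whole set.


Total subsets = 2^n = 2^10 = 1024
Proper subsets exclude the set itself: 2^n - 1
= 1024 - 1
= 1023

Number of proper subsets = 1023


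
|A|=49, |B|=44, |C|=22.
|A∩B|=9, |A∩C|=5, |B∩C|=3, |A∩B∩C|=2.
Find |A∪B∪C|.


|A∪B∪C| = |A|+|B|+|C| - |A∩B|-|A∩C|-|B∩C| + |A∩B∩C|
= 49+44+22 - 9-5-3 + 2
= 115 - 17 + 2
= 100

|A ∪ B ∪ C| = 100


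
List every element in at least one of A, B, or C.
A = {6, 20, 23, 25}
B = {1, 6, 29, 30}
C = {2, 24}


A ∪ B = {1, 6, 20, 23, 25, 29, 30}
(A ∪ B) ∪ C = {1, 2, 6, 20, 23, 24, 25, 29, 30}

A ∪ B ∪ C = {1, 2, 6, 20, 23, 24, 25, 29, 30}


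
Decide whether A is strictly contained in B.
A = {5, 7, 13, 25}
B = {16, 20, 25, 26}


A ⊂ B requires: A ⊆ B AND A ≠ B.
A ⊆ B? No
A ⊄ B, so A is not a proper subset.

No, A is not a proper subset of B


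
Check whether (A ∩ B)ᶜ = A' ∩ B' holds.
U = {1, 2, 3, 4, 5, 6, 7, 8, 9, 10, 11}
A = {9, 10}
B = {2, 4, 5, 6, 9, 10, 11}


LHS: A ∩ B = {9, 10}
(A ∩ B)' = U \ (A ∩ B) = {1, 2, 3, 4, 5, 6, 7, 8, 11}
A' = {1, 2, 3, 4, 5, 6, 7, 8, 11}, B' = {1, 3, 7, 8}
Claimed RHS: A' ∩ B' = {1, 3, 7, 8}
Identity is INVALID: LHS = {1, 2, 3, 4, 5, 6, 7, 8, 11} but the RHS claimed here equals {1, 3, 7, 8}. The correct form is (A ∩ B)' = A' ∪ B'.

Identity is invalid: (A ∩ B)' = {1, 2, 3, 4, 5, 6, 7, 8, 11} but A' ∩ B' = {1, 3, 7, 8}. The correct De Morgan law is (A ∩ B)' = A' ∪ B'.


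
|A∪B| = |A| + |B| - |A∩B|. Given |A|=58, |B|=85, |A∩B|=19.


|A ∪ B| = |A| + |B| - |A ∩ B|
= 58 + 85 - 19
= 124

|A ∪ B| = 124


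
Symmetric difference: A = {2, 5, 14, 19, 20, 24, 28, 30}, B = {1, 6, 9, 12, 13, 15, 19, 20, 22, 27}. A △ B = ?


A △ B = (A \ B) ∪ (B \ A) = elements in exactly one of A or B
A \ B = {2, 5, 14, 24, 28, 30}
B \ A = {1, 6, 9, 12, 13, 15, 22, 27}
A △ B = {1, 2, 5, 6, 9, 12, 13, 14, 15, 22, 24, 27, 28, 30}

A △ B = {1, 2, 5, 6, 9, 12, 13, 14, 15, 22, 24, 27, 28, 30}


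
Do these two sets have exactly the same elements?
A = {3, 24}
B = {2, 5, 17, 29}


Two sets are equal iff they have exactly the same elements.
A = {3, 24}
B = {2, 5, 17, 29}
Differences: {2, 3, 5, 17, 24, 29}
A ≠ B

No, A ≠ B


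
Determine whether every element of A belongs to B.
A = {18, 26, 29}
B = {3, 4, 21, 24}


A ⊆ B means every element of A is in B.
Elements in A not in B: {18, 26, 29}
So A ⊄ B.

No, A ⊄ B


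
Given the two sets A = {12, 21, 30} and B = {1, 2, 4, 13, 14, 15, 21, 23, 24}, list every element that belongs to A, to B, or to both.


A ∪ B = all elements in A or B (or both)
A = {12, 21, 30}
B = {1, 2, 4, 13, 14, 15, 21, 23, 24}
A ∪ B = {1, 2, 4, 12, 13, 14, 15, 21, 23, 24, 30}

A ∪ B = {1, 2, 4, 12, 13, 14, 15, 21, 23, 24, 30}


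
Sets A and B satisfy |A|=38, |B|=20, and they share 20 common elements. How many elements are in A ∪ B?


|A ∪ B| = |A| + |B| - |A ∩ B|
= 38 + 20 - 20
= 38

|A ∪ B| = 38


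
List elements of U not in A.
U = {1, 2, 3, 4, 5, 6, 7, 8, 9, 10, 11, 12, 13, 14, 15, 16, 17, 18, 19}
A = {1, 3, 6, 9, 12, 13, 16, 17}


Aᶜ = U \ A = elements in U but not in A
U = {1, 2, 3, 4, 5, 6, 7, 8, 9, 10, 11, 12, 13, 14, 15, 16, 17, 18, 19}
A = {1, 3, 6, 9, 12, 13, 16, 17}
Aᶜ = {2, 4, 5, 7, 8, 10, 11, 14, 15, 18, 19}

Aᶜ = {2, 4, 5, 7, 8, 10, 11, 14, 15, 18, 19}


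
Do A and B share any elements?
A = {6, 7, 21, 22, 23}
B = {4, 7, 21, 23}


Disjoint means A ∩ B = ∅.
A ∩ B = {7, 21, 23}
A ∩ B ≠ ∅, so A and B are NOT disjoint.

Yes — A and B share the element(s) of A ∩ B = {7, 21, 23}, so they are not disjoint


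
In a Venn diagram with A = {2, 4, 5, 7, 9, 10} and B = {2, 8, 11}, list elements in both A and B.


A = {2, 4, 5, 7, 9, 10}
B = {2, 8, 11}
Region: in both A and B
Elements: {2}

Elements in both A and B: {2}


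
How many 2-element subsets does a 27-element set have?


C(n,k) = n! / (k!(n-k)!)
C(27,2) = 27! / (2!25!)
= 351

C(27,2) = 351


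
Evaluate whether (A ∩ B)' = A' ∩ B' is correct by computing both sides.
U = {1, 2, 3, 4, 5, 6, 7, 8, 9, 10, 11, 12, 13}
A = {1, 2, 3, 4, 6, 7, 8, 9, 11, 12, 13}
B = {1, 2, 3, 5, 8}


LHS: A ∩ B = {1, 2, 3, 8}
(A ∩ B)' = U \ (A ∩ B) = {4, 5, 6, 7, 9, 10, 11, 12, 13}
A' = {5, 10}, B' = {4, 6, 7, 9, 10, 11, 12, 13}
Claimed RHS: A' ∩ B' = {10}
Identity is INVALID: LHS = {4, 5, 6, 7, 9, 10, 11, 12, 13} but the RHS claimed here equals {10}. The correct form is (A ∩ B)' = A' ∪ B'.

Identity is invalid: (A ∩ B)' = {4, 5, 6, 7, 9, 10, 11, 12, 13} but A' ∩ B' = {10}. The correct De Morgan law is (A ∩ B)' = A' ∪ B'.


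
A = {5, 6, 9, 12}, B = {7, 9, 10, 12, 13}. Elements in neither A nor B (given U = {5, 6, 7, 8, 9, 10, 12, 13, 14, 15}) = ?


A = {5, 6, 9, 12}
B = {7, 9, 10, 12, 13}
Region: in neither A nor B (given U = {5, 6, 7, 8, 9, 10, 12, 13, 14, 15})
Elements: {8, 14, 15}

Elements in neither A nor B (given U = {5, 6, 7, 8, 9, 10, 12, 13, 14, 15}): {8, 14, 15}


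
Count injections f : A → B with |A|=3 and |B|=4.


An injection sends each of |A| = 3 inputs to a distinct output in B.
# injections = |B|·(|B|-1)·…·(|B|-|A|+1) = 4! / (4 - 3)!
= 4 × 3 × 2
= 24

Number of injections = 24


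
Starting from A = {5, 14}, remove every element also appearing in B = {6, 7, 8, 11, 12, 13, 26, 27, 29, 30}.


A \ B = elements in A but not in B
A = {5, 14}
B = {6, 7, 8, 11, 12, 13, 26, 27, 29, 30}
Remove from A any elements in B
A \ B = {5, 14}

A \ B = {5, 14}


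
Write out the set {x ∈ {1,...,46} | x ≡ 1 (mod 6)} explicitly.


Checking each candidate:
Condition: x in {1,...,46} with x ≡ 1 (mod 6)
Result = {1, 7, 13, 19, 25, 31, 37, 43}

{1, 7, 13, 19, 25, 31, 37, 43}


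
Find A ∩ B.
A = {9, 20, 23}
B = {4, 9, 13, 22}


A ∩ B = elements in both A and B
A = {9, 20, 23}
B = {4, 9, 13, 22}
A ∩ B = {9}

A ∩ B = {9}


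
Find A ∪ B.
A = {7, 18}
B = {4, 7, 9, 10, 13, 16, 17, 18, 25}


A ∪ B = all elements in A or B (or both)
A = {7, 18}
B = {4, 7, 9, 10, 13, 16, 17, 18, 25}
A ∪ B = {4, 7, 9, 10, 13, 16, 17, 18, 25}

A ∪ B = {4, 7, 9, 10, 13, 16, 17, 18, 25}


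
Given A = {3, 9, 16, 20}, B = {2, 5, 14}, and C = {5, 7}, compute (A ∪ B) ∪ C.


A ∪ B = {2, 3, 5, 9, 14, 16, 20}
(A ∪ B) ∪ C = {2, 3, 5, 7, 9, 14, 16, 20}

A ∪ B ∪ C = {2, 3, 5, 7, 9, 14, 16, 20}


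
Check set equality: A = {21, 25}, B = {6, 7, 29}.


Two sets are equal iff they have exactly the same elements.
A = {21, 25}
B = {6, 7, 29}
Differences: {6, 7, 21, 25, 29}
A ≠ B

No, A ≠ B


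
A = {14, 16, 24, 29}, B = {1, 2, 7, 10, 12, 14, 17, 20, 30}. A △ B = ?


A △ B = (A \ B) ∪ (B \ A) = elements in exactly one of A or B
A \ B = {16, 24, 29}
B \ A = {1, 2, 7, 10, 12, 17, 20, 30}
A △ B = {1, 2, 7, 10, 12, 16, 17, 20, 24, 29, 30}

A △ B = {1, 2, 7, 10, 12, 16, 17, 20, 24, 29, 30}


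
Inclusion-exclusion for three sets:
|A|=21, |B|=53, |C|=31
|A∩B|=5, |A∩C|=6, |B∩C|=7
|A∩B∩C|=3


|A∪B∪C| = |A|+|B|+|C| - |A∩B|-|A∩C|-|B∩C| + |A∩B∩C|
= 21+53+31 - 5-6-7 + 3
= 105 - 18 + 3
= 90

|A ∪ B ∪ C| = 90


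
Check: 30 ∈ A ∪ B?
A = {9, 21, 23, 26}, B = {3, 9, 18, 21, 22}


A = {9, 21, 23, 26}, B = {3, 9, 18, 21, 22}
A ∪ B = all elements in A or B
A ∪ B = {3, 9, 18, 21, 22, 23, 26}
Checking if 30 ∈ A ∪ B
30 is not in A ∪ B → False

30 ∉ A ∪ B


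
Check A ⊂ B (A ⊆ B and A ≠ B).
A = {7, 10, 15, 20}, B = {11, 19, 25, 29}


A ⊂ B requires: A ⊆ B AND A ≠ B.
A ⊆ B? No
A ⊄ B, so A is not a proper subset.

No, A is not a proper subset of B


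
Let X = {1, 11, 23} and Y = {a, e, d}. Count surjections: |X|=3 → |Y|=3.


n = |X| = 3, k = |Y| = 3. Surjections via inclusion-exclusion:
S(n,k) = Σ(-1)^i × C(k,i) × (k-i)^n, i=0 to k
i=0: (-1)^0×C(3,0)×3^3 = 27
i=1: (-1)^1×C(3,1)×2^3 = -24
i=2: (-1)^2×C(3,2)×1^3 = 3
i=3: (-1)^3×C(3,3)×0^3 = 0
Total = 6

Number of surjections = 6


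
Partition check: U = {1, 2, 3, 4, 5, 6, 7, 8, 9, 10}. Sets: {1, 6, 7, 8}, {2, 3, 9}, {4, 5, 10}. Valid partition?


A partition requires: (1) non-empty parts, (2) pairwise disjoint, (3) union = U
Parts: {1, 6, 7, 8}, {2, 3, 9}, {4, 5, 10}
Union of parts: {1, 2, 3, 4, 5, 6, 7, 8, 9, 10}
U = {1, 2, 3, 4, 5, 6, 7, 8, 9, 10}
All non-empty? True
Pairwise disjoint? True
Covers U? True

Yes, valid partition


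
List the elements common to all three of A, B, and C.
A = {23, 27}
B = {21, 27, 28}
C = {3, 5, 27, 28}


A ∩ B = {27}
(A ∩ B) ∩ C = {27}

A ∩ B ∩ C = {27}


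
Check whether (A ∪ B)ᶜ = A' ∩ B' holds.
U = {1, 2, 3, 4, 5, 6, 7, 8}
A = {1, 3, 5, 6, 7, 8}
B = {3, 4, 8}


LHS: A ∪ B = {1, 3, 4, 5, 6, 7, 8}
(A ∪ B)' = U \ (A ∪ B) = {2}
A' = {2, 4}, B' = {1, 2, 5, 6, 7}
Claimed RHS: A' ∩ B' = {2}
Identity is VALID: LHS = RHS = {2} ✓

Identity is valid. (A ∪ B)' = A' ∩ B' = {2}


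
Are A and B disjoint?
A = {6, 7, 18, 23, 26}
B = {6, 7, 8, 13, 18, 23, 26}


Disjoint means A ∩ B = ∅.
A ∩ B = {6, 7, 18, 23, 26}
A ∩ B ≠ ∅, so A and B are NOT disjoint.

No, A and B are not disjoint (A ∩ B = {6, 7, 18, 23, 26})


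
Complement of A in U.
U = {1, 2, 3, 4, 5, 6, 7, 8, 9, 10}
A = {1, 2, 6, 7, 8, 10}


Aᶜ = U \ A = elements in U but not in A
U = {1, 2, 3, 4, 5, 6, 7, 8, 9, 10}
A = {1, 2, 6, 7, 8, 10}
Aᶜ = {3, 4, 5, 9}

Aᶜ = {3, 4, 5, 9}


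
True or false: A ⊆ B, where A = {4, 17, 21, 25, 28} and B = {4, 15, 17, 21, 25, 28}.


A ⊆ B means every element of A is in B.
All elements of A are in B.
So A ⊆ B.

Yes, A ⊆ B


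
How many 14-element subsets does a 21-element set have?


C(n,k) = n! / (k!(n-k)!)
C(21,14) = 21! / (14!7!)
= 116280

C(21,14) = 116280


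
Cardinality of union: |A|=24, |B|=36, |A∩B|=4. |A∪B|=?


|A ∪ B| = |A| + |B| - |A ∩ B|
= 24 + 36 - 4
= 56

|A ∪ B| = 56


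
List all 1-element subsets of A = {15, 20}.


|A| = 2, so A has C(2,1) = 2 subsets of size 1.
Enumerate by choosing 1 elements from A at a time:
{15}, {20}

1-element subsets (2 total): {15}, {20}


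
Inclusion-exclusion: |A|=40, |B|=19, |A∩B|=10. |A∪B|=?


|A ∪ B| = |A| + |B| - |A ∩ B|
= 40 + 19 - 10
= 49

|A ∪ B| = 49


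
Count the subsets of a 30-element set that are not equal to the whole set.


Total subsets = 2^n = 2^30 = 1073741824
Proper subsets exclude the set itself: 2^n - 1
= 1073741824 - 1
= 1073741823

Number of proper subsets = 1073741823


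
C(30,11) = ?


C(n,k) = n! / (k!(n-k)!)
C(30,11) = 30! / (11!19!)
= 54627300

C(30,11) = 54627300


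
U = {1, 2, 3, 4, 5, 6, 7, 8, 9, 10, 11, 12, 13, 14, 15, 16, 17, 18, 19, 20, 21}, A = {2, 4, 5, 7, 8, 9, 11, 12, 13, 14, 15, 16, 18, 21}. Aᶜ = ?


Aᶜ = U \ A = elements in U but not in A
U = {1, 2, 3, 4, 5, 6, 7, 8, 9, 10, 11, 12, 13, 14, 15, 16, 17, 18, 19, 20, 21}
A = {2, 4, 5, 7, 8, 9, 11, 12, 13, 14, 15, 16, 18, 21}
Aᶜ = {1, 3, 6, 10, 17, 19, 20}

Aᶜ = {1, 3, 6, 10, 17, 19, 20}


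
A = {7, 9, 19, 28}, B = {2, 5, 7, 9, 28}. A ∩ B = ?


A ∩ B = elements in both A and B
A = {7, 9, 19, 28}
B = {2, 5, 7, 9, 28}
A ∩ B = {7, 9, 28}

A ∩ B = {7, 9, 28}


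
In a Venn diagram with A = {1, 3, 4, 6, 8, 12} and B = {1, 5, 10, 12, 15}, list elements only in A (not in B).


A = {1, 3, 4, 6, 8, 12}
B = {1, 5, 10, 12, 15}
Region: only in A (not in B)
Elements: {3, 4, 6, 8}

Elements only in A (not in B): {3, 4, 6, 8}


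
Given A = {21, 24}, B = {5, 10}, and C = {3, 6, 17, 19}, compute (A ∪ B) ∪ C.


A ∪ B = {5, 10, 21, 24}
(A ∪ B) ∪ C = {3, 5, 6, 10, 17, 19, 21, 24}

A ∪ B ∪ C = {3, 5, 6, 10, 17, 19, 21, 24}


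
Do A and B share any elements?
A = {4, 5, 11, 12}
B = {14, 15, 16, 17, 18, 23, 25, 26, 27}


Disjoint means A ∩ B = ∅.
A ∩ B = ∅
A ∩ B = ∅, so A and B are disjoint.

No — A and B share no elements (A ∩ B = ∅), so they are disjoint


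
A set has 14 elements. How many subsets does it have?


Number of subsets = 2^n
= 2^14
= 16384

|P(A)| = 16384


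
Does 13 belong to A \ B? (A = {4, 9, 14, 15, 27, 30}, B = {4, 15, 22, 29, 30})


A = {4, 9, 14, 15, 27, 30}, B = {4, 15, 22, 29, 30}
A \ B = elements in A but not in B
A \ B = {9, 14, 27}
Checking if 13 ∈ A \ B
13 is not in A \ B → False

13 ∉ A \ B


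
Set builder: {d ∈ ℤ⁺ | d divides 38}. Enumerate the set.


Checking each candidate:
Condition: positive divisors of 38
Result = {1, 2, 19, 38}

{1, 2, 19, 38}


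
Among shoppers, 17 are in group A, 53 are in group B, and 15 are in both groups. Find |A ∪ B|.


|A ∪ B| = |A| + |B| - |A ∩ B|
= 17 + 53 - 15
= 55

|A ∪ B| = 55


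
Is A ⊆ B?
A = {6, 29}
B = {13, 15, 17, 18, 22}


A ⊆ B means every element of A is in B.
Elements in A not in B: {6, 29}
So A ⊄ B.

No, A ⊄ B


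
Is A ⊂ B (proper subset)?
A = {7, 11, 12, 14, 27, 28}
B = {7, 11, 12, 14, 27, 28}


A ⊂ B requires: A ⊆ B AND A ≠ B.
A ⊆ B? Yes
A = B? Yes
A = B, so A is not a PROPER subset.

No, A is not a proper subset of B


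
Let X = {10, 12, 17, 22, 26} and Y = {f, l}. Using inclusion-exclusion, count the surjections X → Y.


n = |X| = 5, k = |Y| = 2. Surjections via inclusion-exclusion:
S(n,k) = Σ(-1)^i × C(k,i) × (k-i)^n, i=0 to k
i=0: (-1)^0×C(2,0)×2^5 = 32
i=1: (-1)^1×C(2,1)×1^5 = -2
i=2: (-1)^2×C(2,2)×0^5 = 0
Total = 30

Number of surjections = 30


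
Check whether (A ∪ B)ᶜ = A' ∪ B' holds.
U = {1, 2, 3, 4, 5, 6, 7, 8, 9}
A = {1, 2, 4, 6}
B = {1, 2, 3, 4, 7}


LHS: A ∪ B = {1, 2, 3, 4, 6, 7}
(A ∪ B)' = U \ (A ∪ B) = {5, 8, 9}
A' = {3, 5, 7, 8, 9}, B' = {5, 6, 8, 9}
Claimed RHS: A' ∪ B' = {3, 5, 6, 7, 8, 9}
Identity is INVALID: LHS = {5, 8, 9} but the RHS claimed here equals {3, 5, 6, 7, 8, 9}. The correct form is (A ∪ B)' = A' ∩ B'.

Identity is invalid: (A ∪ B)' = {5, 8, 9} but A' ∪ B' = {3, 5, 6, 7, 8, 9}. The correct De Morgan law is (A ∪ B)' = A' ∩ B'.


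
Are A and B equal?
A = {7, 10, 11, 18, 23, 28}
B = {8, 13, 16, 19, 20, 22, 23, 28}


Two sets are equal iff they have exactly the same elements.
A = {7, 10, 11, 18, 23, 28}
B = {8, 13, 16, 19, 20, 22, 23, 28}
Differences: {7, 8, 10, 11, 13, 16, 18, 19, 20, 22}
A ≠ B

No, A ≠ B
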